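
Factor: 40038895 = 5^1*13^1*271^1*2273^1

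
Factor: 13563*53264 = 2^4*3^2*11^1*137^1*3329^1 = 722419632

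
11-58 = -47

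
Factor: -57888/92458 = -1*2^4*3^3*67^1*46229^(-1) = -28944/46229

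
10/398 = 5/199 ≈ 0.0251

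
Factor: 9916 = 2^2 * 37^1 * 67^1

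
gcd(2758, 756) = 14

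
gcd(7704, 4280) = 856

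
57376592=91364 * 628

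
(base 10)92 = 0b1011100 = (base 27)3b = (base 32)2s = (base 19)4g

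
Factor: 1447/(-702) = -1 * 2^(-1) * 3^(-3) * 13^(-1) * 1447^1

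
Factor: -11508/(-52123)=2^2*3^1*7^1*47^(-1)*137^1*1109^(-1)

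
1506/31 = 48 + 18/31 ≈ 48.58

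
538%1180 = 538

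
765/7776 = 85/864 ≈ 0.0984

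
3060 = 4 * 765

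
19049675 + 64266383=83316058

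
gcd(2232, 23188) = 124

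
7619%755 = 69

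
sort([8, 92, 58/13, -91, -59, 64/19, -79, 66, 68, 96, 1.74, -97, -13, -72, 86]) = [-97, -91, -79, -72, -59, -13, 1.74, 64/19, 58/13, 8, 66, 68, 86, 92, 96]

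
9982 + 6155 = 16137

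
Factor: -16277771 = -1*757^1*21503^1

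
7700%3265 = 1170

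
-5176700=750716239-755892939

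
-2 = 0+-2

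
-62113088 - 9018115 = -71131203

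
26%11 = 4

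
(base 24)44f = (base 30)2kf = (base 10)2415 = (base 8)4557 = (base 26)3en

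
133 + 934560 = 934693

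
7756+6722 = 14478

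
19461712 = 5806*3352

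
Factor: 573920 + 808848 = 2^4 * 86423^1 = 1382768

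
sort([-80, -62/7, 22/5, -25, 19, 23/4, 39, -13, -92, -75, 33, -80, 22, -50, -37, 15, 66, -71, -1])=[-92, -80, -80, -75, -71, -50, -37, -25, -13, -62/7, -1, 22/5, 23/4, 15, 19, 22, 33, 39, 66]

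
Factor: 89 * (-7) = -1 * 7^1 * 89^1 = -623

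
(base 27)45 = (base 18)65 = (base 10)113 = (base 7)221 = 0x71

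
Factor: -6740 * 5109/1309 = -1 * 2^2 * 3^1 * 5^1 * 7^(-1) * 11^(-1) * 13^1 * 17^(-1) * 131^1 * 337^1 = -34434660/1309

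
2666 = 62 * 43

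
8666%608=154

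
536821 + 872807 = 1409628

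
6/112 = 3/56 ≈ 0.0536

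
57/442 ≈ 0.129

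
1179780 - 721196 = 458584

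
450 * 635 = 285750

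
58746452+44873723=103620175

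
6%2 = 0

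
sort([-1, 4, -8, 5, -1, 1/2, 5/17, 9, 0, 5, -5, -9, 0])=[-9, -8, -5, -1, -1, 0, 0, 5/17, 1/2, 4, 5, 5, 9]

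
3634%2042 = 1592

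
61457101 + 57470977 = 118928078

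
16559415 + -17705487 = -1146072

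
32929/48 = 686 + 1/48 ≈ 686.02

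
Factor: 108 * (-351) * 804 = -1 * 2^4 * 3^7 * 13^1 * 67^1 = -30478032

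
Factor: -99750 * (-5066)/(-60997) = -1 * 2^2 * 3^1 * 5^3 * 7^1 * 17^1 * 19^1 * 149^1 * 181^(-1) * 337^(-1) = -505333500/60997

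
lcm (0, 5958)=0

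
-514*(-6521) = 3351794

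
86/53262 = 43/26631 ≈ 0.00161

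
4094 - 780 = 3314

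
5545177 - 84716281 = -79171104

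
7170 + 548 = 7718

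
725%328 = 69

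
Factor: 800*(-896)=-1*2^12*5^2*7^1=-716800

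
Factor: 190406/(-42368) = -1*2^(-6)*331^(-1)*95203^1 = -95203/21184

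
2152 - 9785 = -7633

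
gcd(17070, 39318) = 6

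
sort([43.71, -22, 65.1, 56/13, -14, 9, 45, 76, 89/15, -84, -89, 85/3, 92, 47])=[-89, -84, -22, -14, 56/13, 89/15, 9, 85/3, 43.71, 45, 47, 65.1, 76, 92]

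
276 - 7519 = -7243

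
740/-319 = -2 - 102/319 ≈ -2.32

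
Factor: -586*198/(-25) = 2^2*3^2*5^(-2)*11^1*293^1 = 116028/25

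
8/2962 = 4/1481 ≈ 0.00270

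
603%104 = 83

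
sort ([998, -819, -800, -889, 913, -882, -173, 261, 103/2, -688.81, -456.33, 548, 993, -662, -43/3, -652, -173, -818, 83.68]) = [-889, -882, -819, -818, -800, -688.81, -662, -652, -456.33, -173, -173, -43/3, 103/2, 83.68, 261, 548, 913, 993, 998]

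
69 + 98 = 167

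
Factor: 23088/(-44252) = -1*2^2*3^1*23^(-1) = -12/23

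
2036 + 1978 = 4014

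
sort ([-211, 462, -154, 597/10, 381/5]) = [-211, -154, 597/10, 381/5, 462]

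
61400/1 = 61400 = 61400.00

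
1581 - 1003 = 578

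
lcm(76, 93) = 7068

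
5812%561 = 202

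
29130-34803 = -5673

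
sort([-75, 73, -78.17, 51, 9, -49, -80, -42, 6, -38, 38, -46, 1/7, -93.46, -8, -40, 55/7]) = [-93.46, -80, -78.17, -75, -49, -46, -42, -40, -38, -8, 1/7, 6, 55/7, 9, 38, 51, 73]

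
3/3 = 1 = 1.00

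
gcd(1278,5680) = 142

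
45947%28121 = 17826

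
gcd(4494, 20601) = 21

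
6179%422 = 271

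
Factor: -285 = -1*3^1*5^1*19^1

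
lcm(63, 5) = 315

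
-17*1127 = -19159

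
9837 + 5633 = 15470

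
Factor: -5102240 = -1 * 2^5 * 5^1 * 11^1 * 13^1 * 223^1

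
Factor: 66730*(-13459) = -1*2^1*5^1*43^1*313^1*6673^1 = -898119070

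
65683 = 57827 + 7856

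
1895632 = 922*2056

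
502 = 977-475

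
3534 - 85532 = -81998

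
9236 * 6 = 55416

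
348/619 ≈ 0.562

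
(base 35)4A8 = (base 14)1CB8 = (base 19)EAE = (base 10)5258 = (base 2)1010010001010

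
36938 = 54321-17383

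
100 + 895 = 995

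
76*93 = 7068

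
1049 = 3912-2863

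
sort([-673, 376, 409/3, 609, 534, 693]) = [-673, 409/3, 376, 534, 609, 693]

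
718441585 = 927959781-209518196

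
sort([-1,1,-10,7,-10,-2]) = [-10,-10,-2,-1,1,7]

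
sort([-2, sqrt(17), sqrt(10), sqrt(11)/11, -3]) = [-3, -2, sqrt(11)/11, sqrt(10), sqrt(17)]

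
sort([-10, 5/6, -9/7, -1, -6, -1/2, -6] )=[-10, -6, -6, -9/7, -1, -1/2, 5/6] 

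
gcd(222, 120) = 6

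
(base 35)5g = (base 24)7n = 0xbf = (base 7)362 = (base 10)191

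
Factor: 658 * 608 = 2^6 * 7^1 * 19^1 * 47^1 = 400064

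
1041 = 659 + 382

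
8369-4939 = 3430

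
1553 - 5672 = -4119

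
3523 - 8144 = -4621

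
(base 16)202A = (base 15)268E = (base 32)81A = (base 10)8234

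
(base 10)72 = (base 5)242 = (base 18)40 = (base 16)48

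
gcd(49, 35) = 7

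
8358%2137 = 1947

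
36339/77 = 471 + 72/77 ≈ 471.94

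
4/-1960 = -1/490 ≈ -0.00204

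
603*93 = 56079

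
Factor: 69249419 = 29^1*2387911^1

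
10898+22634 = 33532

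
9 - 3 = 6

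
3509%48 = 5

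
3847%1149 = 400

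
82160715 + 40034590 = 122195305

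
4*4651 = 18604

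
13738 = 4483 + 9255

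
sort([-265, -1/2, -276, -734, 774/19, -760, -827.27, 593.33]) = [-827.27, -760, -734, -276, -265, -1/2, 774/19, 593.33]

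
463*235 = 108805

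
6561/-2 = -3280 - 1/2 = -3280.50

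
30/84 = 5/14 ≈ 0.357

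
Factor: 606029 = 606029^1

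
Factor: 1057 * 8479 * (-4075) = -1 * 5^2 * 7^1 * 61^1 * 139^1 * 151^1 * 163^1 = -36521384725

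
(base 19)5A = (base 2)1101001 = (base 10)105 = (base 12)89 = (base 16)69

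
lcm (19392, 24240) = 96960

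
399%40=39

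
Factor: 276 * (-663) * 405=-1 * 2^2 * 3^6 * 5^1 * 13^1 * 17^1 * 23^1=-74110140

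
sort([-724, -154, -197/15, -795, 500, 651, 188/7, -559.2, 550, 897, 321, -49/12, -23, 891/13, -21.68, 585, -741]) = [-795, -741, -724, -559.2, -154, -23, -21.68, -197/15, -49/12, 188/7, 891/13, 321, 500, 550, 585, 651, 897]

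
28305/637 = 44+277/637≈44.43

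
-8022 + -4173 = -12195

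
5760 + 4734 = 10494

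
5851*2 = 11702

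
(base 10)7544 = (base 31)7qb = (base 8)16570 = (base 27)a9b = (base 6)54532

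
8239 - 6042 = 2197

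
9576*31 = 296856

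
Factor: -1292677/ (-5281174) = 2^ (-1) * 43^ (-1) * 79^1 * 16363^1 * 61409^ (-1)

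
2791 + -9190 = -6399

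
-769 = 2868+-3637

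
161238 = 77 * 2094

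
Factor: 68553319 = 227^1*301997^1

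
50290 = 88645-38355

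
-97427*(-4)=389708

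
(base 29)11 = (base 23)17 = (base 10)30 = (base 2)11110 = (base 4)132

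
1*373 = 373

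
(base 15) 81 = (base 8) 171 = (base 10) 121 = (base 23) 56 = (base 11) 100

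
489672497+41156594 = 530829091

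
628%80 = 68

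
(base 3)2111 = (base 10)67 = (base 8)103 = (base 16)43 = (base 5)232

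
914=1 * 914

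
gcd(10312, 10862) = 2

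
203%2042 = 203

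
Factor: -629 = -1 * 17^1 * 37^1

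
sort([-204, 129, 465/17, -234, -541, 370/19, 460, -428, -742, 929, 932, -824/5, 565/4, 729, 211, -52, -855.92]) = [-855.92, -742, -541, -428, -234, -204, -824/5, -52, 370/19, 465/17, 129, 565/4, 211, 460, 729, 929, 932]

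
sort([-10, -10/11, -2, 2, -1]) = [-10, -2, -1, -10/11, 2]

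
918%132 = 126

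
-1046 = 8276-9322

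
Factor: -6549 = -1 * 3^1 * 37^1 * 59^1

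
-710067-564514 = -1274581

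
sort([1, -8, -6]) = [-8, -6, 1]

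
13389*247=3307083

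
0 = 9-9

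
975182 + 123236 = 1098418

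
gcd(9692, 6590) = 2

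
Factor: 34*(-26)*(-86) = 2^3*13^1*17^1*43^1 = 76024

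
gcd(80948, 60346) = 2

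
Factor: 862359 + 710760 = 3^2*103^1*1697^1 = 1573119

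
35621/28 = 1272 + 5/28 ≈ 1272.18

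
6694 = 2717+3977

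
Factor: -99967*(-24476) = 2^2*7^1*29^1*211^1*14281^1 = 2446792292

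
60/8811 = 20/2937≈0.00681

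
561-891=-330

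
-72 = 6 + -78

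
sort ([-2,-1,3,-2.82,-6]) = [-6,-2.82,-2,-1,3]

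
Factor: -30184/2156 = -1*2^1*7^1 = -14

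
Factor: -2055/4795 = -1*3^1*7^(-1) = -3/7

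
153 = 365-212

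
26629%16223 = 10406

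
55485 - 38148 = 17337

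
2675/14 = 191 + 1/14 ≈ 191.07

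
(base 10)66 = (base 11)60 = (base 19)39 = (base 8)102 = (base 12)56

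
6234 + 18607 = 24841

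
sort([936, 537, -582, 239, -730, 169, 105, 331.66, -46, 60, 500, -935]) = [-935, -730, -582, -46, 60, 105, 169, 239, 331.66, 500, 537, 936]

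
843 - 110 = 733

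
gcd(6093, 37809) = 9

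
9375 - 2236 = 7139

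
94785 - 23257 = 71528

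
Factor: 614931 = 3^1 * 71^1 * 2887^1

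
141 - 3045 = -2904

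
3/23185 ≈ 0.000129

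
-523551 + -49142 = -572693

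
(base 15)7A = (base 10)115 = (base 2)1110011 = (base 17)6D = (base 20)5F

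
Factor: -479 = -1*479^1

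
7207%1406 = 177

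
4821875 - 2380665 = 2441210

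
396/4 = 99 = 99.00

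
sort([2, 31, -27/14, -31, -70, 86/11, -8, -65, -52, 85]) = [-70, -65, -52, -31, -8, -27/14, 2, 86/11, 31, 85]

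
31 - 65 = -34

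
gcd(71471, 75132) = 1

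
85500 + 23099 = 108599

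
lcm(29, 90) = 2610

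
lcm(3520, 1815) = 116160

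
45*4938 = 222210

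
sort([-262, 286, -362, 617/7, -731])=[-731, -362, -262, 617/7, 286]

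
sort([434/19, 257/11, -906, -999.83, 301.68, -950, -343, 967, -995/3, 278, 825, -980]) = [-999.83, -980, -950, -906, -343, -995/3, 434/19, 257/11, 278, 301.68, 825, 967]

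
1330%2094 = 1330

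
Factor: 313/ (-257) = -1 * 257^ (-1) * 313^1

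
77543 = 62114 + 15429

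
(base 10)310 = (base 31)a0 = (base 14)182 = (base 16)136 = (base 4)10312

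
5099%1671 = 86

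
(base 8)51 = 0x29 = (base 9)45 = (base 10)41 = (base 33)18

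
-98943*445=-44029635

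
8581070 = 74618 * 115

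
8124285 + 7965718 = 16090003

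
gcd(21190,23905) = 5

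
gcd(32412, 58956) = 12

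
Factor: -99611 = -1*99611^1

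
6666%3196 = 274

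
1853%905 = 43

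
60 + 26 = 86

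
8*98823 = 790584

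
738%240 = 18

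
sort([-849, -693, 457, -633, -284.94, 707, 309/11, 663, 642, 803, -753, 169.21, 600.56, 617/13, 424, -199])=[-849, -753, -693, -633, -284.94, -199, 309/11, 617/13, 169.21, 424, 457, 600.56, 642, 663, 707, 803]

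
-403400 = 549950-953350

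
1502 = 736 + 766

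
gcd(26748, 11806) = 2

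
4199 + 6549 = 10748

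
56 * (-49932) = -2796192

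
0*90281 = 0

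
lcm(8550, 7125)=42750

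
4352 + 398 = 4750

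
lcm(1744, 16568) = 33136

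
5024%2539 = 2485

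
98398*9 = 885582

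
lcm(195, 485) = 18915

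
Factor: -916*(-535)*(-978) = -1*2^3*3^1*5^1*107^1*163^1*229^1 = -479278680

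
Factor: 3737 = 37^1*101^1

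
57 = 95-38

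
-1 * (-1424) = 1424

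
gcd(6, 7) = 1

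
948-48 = 900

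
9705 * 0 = 0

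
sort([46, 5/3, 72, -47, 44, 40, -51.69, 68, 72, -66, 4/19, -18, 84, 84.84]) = [-66, -51.69, -47, -18, 4/19, 5/3, 40, 44, 46, 68, 72, 72, 84, 84.84]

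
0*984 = 0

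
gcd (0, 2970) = 2970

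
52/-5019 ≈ -0.0104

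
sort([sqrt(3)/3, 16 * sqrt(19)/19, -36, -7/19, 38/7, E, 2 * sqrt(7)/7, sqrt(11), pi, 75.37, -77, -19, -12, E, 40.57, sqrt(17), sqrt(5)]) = [-77, -36, -19, -12, -7/19, sqrt(3)/3, 2 * sqrt(7)/7, sqrt(5), E, E, pi, sqrt(11), 16 * sqrt(19)/19, sqrt(17), 38/7, 40.57, 75.37]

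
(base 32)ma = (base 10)714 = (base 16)2ca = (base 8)1312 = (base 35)ke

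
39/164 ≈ 0.238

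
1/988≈0.00101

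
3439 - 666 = 2773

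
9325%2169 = 649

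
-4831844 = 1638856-6470700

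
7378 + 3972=11350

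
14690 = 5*2938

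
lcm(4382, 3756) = 26292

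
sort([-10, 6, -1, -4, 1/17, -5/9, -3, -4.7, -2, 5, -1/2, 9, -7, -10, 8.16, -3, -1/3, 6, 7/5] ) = [-10, -10, -7, -4.7, -4, -3, -3, -2, -1, -5/9, -1/2, -1/3, 1/17, 7/5, 5, 6, 6, 8.16, 9] 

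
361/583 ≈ 0.619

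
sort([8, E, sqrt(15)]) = [E, sqrt(15), 8]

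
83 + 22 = 105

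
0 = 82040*0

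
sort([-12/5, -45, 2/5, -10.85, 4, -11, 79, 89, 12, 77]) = [-45, -11, -10.85, -12/5, 2/5, 4, 12, 77, 79, 89]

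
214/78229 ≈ 0.00274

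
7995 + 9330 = 17325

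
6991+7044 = 14035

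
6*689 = 4134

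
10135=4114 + 6021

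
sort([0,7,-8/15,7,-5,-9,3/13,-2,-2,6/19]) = [-9,-5,-2,-2,-8/15,0,3/13,6/19,7,7]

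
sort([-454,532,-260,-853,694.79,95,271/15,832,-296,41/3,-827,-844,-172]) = [-853,-844,-827,-454,-296,-260,-172,41/3,271/15,95,532,694.79,832]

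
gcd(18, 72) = 18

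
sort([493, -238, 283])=[-238, 283, 493]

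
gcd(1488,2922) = 6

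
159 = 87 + 72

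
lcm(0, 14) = 0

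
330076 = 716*461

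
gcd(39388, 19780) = 172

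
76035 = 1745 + 74290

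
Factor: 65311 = 241^1*271^1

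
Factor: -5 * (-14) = 2^1 * 5^1 * 7^1 = 70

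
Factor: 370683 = 3^3*13729^1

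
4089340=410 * 9974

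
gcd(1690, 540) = 10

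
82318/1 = 82318 = 82318.00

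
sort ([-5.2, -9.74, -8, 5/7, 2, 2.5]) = [-9.74, -8, -5.2, 5/7, 2, 2.5]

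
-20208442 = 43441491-63649933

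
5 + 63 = 68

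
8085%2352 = 1029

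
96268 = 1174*82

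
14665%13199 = 1466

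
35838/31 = 1156 + 2/31 ≈ 1156.06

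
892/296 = 223/74 ≈ 3.01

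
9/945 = 1/105≈0.00952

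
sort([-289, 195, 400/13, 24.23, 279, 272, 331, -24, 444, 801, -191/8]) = [-289, -24, -191/8, 24.23, 400/13, 195, 272, 279, 331, 444, 801]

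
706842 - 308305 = 398537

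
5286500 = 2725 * 1940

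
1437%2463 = 1437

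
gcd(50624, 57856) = 7232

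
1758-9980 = -8222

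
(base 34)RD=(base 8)1643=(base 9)1244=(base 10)931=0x3A3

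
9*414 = 3726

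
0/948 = 0 = 0.00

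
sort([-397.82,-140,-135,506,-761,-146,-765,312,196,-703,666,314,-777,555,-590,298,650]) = [-777,-765,-761,-703,-590,-397.82,-146,-140,-135,196,298,312,314,506,555,650,666]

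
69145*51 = 3526395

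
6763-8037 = -1274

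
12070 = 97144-85074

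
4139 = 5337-1198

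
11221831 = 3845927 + 7375904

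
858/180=143/30≈4.77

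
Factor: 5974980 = 2^2*3^1*5^1*11^2*823^1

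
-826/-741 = 1 + 85/741 ≈ 1.11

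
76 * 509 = 38684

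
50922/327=16974/109 ≈ 155.72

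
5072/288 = 17 + 11/18 ≈ 17.61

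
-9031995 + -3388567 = -12420562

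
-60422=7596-68018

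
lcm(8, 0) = 0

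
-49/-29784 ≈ 0.00165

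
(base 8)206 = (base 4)2012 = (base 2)10000110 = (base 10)134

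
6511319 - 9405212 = -2893893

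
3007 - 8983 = -5976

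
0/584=0=0.00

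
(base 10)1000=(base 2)1111101000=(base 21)25d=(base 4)33220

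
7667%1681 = 943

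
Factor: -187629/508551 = -1*13^1*17^1*599^(-1) = -221/599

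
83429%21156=19961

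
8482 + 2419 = 10901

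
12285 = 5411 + 6874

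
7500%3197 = 1106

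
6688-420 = 6268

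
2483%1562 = 921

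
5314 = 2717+2597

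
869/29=29 + 28/29 ≈ 29.97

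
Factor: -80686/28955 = -1*2^1*5^(-1)*5791^(-1)*40343^1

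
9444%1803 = 429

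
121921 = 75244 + 46677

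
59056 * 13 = 767728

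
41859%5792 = 1315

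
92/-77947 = -4/3389 ≈ -0.00118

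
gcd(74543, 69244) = 7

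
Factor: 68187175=5^2*7^2*55663^1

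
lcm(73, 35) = 2555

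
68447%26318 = 15811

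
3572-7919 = -4347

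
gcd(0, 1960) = 1960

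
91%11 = 3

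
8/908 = 2/227 ≈ 0.00881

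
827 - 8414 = -7587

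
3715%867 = 247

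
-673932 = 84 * (-8023) 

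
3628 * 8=29024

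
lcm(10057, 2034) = 181026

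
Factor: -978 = -1*2^1*3^1*163^1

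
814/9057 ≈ 0.0899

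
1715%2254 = 1715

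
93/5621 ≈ 0.0165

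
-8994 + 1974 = -7020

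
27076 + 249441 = 276517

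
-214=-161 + -53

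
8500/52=2125/13 ≈ 163.46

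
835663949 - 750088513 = 85575436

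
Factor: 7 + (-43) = -1*2^2*3^2 = -36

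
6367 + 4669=11036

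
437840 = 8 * 54730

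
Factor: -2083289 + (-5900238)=-1*37^1*215771^1=-7983527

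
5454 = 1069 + 4385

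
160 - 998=-838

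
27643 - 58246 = -30603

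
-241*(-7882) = 1899562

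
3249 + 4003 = 7252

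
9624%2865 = 1029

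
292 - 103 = 189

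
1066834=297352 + 769482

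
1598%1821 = 1598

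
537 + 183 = 720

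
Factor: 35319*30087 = 3^3*61^1*193^1*3343^1 = 1062642753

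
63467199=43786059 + 19681140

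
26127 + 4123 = 30250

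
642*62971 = 40427382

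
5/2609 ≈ 0.00192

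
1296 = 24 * 54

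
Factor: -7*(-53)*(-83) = -1*7^1*53^1*83^1 = -30793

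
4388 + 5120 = 9508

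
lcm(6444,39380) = 354420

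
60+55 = 115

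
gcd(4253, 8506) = 4253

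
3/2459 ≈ 0.00122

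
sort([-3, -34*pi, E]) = [-34*pi, -3, E]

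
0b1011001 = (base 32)2p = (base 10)89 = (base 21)45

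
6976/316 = 1744/79≈22.08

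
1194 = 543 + 651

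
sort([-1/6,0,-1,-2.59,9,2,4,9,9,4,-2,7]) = [-2.59,-2,-1,-1/6,0,2,4,4,7,9,9,9]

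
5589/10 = 558 + 9/10 = 558.90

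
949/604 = 1 + 345/604 ≈ 1.57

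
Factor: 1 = 1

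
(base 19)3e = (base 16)47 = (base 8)107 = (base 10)71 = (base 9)78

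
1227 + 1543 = 2770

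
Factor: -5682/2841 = -1 * 2^1 = -2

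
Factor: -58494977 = -1 * 17^1 * 19^1 * 97^1 * 1867^1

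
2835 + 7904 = 10739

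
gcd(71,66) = 1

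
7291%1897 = 1600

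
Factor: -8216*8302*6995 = -1*2^4*5^1*7^1*13^1*79^1*593^1*1399^1 = -477123577840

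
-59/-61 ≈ 0.967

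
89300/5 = 17860 = 17860.00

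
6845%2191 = 272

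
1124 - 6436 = -5312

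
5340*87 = 464580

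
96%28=12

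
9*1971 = 17739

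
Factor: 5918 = 2^1*11^1*269^1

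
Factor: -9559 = -1*11^2*79^1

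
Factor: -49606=-1 * 2^1 * 17^1 * 1459^1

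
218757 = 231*947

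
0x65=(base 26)3n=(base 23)49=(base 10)101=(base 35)2v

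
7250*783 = 5676750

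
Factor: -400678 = -1*2^1*89^1*2251^1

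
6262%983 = 364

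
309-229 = 80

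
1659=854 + 805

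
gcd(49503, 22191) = 1707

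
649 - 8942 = -8293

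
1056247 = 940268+115979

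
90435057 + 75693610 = 166128667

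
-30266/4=-7566 - 1/2=-7566.50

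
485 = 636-151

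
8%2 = 0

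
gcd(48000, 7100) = 100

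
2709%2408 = 301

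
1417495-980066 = 437429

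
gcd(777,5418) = 21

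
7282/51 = 142 + 40/51 ≈ 142.78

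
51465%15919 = 3708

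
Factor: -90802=-1 * 2^1 * 83^1 * 547^1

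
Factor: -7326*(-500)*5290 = 2^4*3^2*5^4*11^1*23^2*37^1 = 19377270000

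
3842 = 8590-4748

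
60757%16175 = 12232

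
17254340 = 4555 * 3788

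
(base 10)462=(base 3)122010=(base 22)l0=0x1ce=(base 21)110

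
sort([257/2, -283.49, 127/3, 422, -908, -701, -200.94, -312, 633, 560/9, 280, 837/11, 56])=[-908, -701, -312, -283.49, -200.94, 127/3, 56, 560/9, 837/11, 257/2, 280, 422, 633]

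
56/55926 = 28/27963 ≈ 0.00100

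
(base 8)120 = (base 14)5a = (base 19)44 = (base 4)1100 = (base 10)80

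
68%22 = 2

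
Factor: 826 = 2^1*7^1*59^1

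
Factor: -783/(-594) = 2^(-1)*11^(-1)*29^1 = 29/22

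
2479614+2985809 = 5465423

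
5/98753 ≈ 0.0000506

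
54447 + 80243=134690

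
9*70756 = 636804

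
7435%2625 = 2185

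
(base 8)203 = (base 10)131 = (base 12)ab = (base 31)47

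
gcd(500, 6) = 2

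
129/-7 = -18-3/7 ≈ -18.43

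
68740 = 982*70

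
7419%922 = 43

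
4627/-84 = -661/12 ≈ -55.08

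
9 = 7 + 2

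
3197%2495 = 702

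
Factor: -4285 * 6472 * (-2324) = 2^5 * 5^1 * 7^1 * 83^1 * 809^1 * 857^1 = 64450376480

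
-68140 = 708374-776514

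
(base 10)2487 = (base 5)34422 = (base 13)1194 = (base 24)47f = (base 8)4667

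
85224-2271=82953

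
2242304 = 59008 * 38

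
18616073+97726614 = 116342687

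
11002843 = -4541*(-2423)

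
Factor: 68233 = 11^1*6203^1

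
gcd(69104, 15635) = 1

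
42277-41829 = 448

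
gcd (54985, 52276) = 7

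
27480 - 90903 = -63423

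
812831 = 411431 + 401400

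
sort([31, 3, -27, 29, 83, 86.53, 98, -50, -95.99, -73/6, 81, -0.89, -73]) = [-95.99, -73, -50, -27, -73/6, -0.89, 3, 29, 31, 81, 83, 86.53, 98]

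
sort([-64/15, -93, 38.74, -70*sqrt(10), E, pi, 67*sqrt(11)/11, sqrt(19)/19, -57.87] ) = [-70*sqrt(10), -93, -57.87, -64/15, sqrt(19)/19, E, pi, 67*sqrt(11)/11, 38.74] 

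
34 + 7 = 41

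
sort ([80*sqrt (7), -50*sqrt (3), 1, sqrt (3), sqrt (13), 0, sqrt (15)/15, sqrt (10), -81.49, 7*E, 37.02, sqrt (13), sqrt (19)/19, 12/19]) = [-50*sqrt (3), -81.49, 0, sqrt (19)/19, sqrt (15)/15, 12/19, 1, sqrt (3), sqrt (10), sqrt (13), sqrt (13), 7*E, 37.02, 80*sqrt (7)]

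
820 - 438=382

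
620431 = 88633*7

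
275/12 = 22 + 11/12 ≈ 22.92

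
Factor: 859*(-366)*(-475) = 2^1*3^1*5^2*19^1*61^1*859^1 = 149337150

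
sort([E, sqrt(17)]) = [E, sqrt(17)]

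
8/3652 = 2/913 ≈ 0.00219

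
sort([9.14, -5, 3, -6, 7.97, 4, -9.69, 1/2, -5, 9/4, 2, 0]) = [-9.69, -6, -5, -5, 0, 1/2, 2, 9/4, 3, 4, 7.97, 9.14]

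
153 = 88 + 65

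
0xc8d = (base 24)5dl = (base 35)2ls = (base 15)e43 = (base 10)3213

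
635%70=5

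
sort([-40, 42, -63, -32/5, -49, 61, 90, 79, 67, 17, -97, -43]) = [-97, -63, -49, -43, -40, -32/5, 17, 42, 61, 67, 79, 90]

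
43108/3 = 14369 + 1/3 ≈ 14369.33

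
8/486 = 4/243 ≈ 0.0165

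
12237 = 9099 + 3138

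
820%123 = 82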